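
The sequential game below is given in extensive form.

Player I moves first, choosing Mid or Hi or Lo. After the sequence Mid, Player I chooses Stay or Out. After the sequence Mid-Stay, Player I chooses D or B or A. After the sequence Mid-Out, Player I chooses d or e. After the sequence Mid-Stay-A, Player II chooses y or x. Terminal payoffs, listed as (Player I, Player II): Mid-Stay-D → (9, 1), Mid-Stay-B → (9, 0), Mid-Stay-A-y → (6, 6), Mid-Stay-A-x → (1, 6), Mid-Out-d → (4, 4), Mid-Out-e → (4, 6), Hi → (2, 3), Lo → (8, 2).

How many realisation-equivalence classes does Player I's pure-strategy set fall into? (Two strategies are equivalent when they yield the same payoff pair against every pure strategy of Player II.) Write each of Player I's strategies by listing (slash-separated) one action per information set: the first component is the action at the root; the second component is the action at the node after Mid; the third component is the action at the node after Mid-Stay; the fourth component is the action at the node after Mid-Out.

Player I has 36 pure strategies: Mid/Stay/D/d, Mid/Stay/D/e, Mid/Stay/B/d, Mid/Stay/B/e, Mid/Stay/A/d, Mid/Stay/A/e, Mid/Out/D/d, Mid/Out/D/e, Mid/Out/B/d, Mid/Out/B/e, Mid/Out/A/d, Mid/Out/A/e, Hi/Stay/D/d, Hi/Stay/D/e, Hi/Stay/B/d, Hi/Stay/B/e, Hi/Stay/A/d, Hi/Stay/A/e, Hi/Out/D/d, Hi/Out/D/e, Hi/Out/B/d, Hi/Out/B/e, Hi/Out/A/d, Hi/Out/A/e, Lo/Stay/D/d, Lo/Stay/D/e, Lo/Stay/B/d, Lo/Stay/B/e, Lo/Stay/A/d, Lo/Stay/A/e, Lo/Out/D/d, Lo/Out/D/e, Lo/Out/B/d, Lo/Out/B/e, Lo/Out/A/d, Lo/Out/A/e. Columns: y, x.
{Mid/Stay/D/d, Mid/Stay/D/e} → row (9,1) (9,1)
{Mid/Stay/B/d, Mid/Stay/B/e} → row (9,0) (9,0)
{Mid/Stay/A/d, Mid/Stay/A/e} → row (6,6) (1,6)
{Mid/Out/D/d, Mid/Out/B/d, Mid/Out/A/d} → row (4,4) (4,4)
{Mid/Out/D/e, Mid/Out/B/e, Mid/Out/A/e} → row (4,6) (4,6)
{Hi/Stay/D/d, Hi/Stay/D/e, Hi/Stay/B/d, Hi/Stay/B/e, Hi/Stay/A/d, Hi/Stay/A/e, Hi/Out/D/d, Hi/Out/D/e, Hi/Out/B/d, Hi/Out/B/e, Hi/Out/A/d, Hi/Out/A/e} → row (2,3) (2,3)
{Lo/Stay/D/d, Lo/Stay/D/e, Lo/Stay/B/d, Lo/Stay/B/e, Lo/Stay/A/d, Lo/Stay/A/e, Lo/Out/D/d, Lo/Out/D/e, Lo/Out/B/d, Lo/Out/B/e, Lo/Out/A/d, Lo/Out/A/e} → row (8,2) (8,2)
That's 7 distinct rows out of 36 strategies.

7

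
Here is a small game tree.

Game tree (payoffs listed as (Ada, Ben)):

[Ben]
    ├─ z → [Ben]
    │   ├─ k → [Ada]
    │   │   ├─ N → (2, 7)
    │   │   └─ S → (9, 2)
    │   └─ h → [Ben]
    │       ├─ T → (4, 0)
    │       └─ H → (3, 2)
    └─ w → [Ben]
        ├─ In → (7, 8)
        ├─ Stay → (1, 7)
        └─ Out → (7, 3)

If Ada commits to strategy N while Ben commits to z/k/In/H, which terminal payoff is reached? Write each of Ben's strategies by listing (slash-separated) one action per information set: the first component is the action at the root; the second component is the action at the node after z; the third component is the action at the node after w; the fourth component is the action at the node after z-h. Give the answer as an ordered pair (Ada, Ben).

(2, 7)

Trace the play path from the root:
  Ben plays z
  Ben plays k at [z]
  Ada plays N at [z-k]
→ terminal payoff (2, 7).
(Ben's choice at the node after w is never reached on this path, so it doesn't affect the outcome.)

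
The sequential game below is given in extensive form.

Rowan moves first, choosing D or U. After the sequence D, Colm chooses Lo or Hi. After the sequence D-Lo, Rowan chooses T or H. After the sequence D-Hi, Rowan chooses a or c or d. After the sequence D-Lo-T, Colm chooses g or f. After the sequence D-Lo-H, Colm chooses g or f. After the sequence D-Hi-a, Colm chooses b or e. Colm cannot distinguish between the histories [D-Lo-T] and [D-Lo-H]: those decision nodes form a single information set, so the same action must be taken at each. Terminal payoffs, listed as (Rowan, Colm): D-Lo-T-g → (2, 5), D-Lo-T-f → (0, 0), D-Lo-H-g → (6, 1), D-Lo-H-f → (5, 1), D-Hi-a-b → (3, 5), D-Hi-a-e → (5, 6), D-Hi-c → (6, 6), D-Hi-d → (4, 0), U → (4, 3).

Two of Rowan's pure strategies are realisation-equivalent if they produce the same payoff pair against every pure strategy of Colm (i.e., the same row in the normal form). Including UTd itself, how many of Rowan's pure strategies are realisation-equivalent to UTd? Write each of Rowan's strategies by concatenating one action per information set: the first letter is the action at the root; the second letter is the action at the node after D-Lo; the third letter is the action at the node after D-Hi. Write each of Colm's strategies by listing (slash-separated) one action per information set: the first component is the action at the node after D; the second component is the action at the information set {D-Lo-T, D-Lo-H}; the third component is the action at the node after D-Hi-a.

Row for UTd (columns Lo/g/b, Lo/g/e, Lo/f/b, Lo/f/e, Hi/g/b, Hi/g/e, Hi/f/b, Hi/f/e): (4,3) (4,3) (4,3) (4,3) (4,3) (4,3) (4,3) (4,3).
Under UTd, Rowan's choice at the node after D-Lo and at the node after D-Hi can never be reached regardless of what Colm does, so varying those choices leaves every outcome unchanged.
Holding the reachable choices fixed and varying the unreachable ones freely already gives 2 × 3 = 6 equivalent strategies.
No other strategy reproduces this row, so those 6 are the full class: UTa, UTc, UTd, UHa, UHc, UHd.

6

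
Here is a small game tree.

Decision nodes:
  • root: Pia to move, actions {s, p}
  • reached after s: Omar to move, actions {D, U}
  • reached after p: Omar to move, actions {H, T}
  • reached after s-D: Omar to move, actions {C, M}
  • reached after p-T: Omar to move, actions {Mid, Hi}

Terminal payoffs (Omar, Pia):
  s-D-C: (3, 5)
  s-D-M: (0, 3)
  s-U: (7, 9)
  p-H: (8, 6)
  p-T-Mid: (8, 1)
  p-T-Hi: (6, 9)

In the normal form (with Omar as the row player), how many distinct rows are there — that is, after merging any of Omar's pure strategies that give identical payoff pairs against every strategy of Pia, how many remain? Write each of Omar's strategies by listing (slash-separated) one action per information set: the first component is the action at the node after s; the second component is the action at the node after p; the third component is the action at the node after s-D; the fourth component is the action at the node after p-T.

Omar has 16 pure strategies: D/H/C/Mid, D/H/C/Hi, D/H/M/Mid, D/H/M/Hi, D/T/C/Mid, D/T/C/Hi, D/T/M/Mid, D/T/M/Hi, U/H/C/Mid, U/H/C/Hi, U/H/M/Mid, U/H/M/Hi, U/T/C/Mid, U/T/C/Hi, U/T/M/Mid, U/T/M/Hi. Columns: s, p.
{D/H/C/Mid, D/H/C/Hi} → row (3,5) (8,6)
{D/H/M/Mid, D/H/M/Hi} → row (0,3) (8,6)
{D/T/C/Mid} → row (3,5) (8,1)
{D/T/C/Hi} → row (3,5) (6,9)
{D/T/M/Mid} → row (0,3) (8,1)
{D/T/M/Hi} → row (0,3) (6,9)
{U/H/C/Mid, U/H/C/Hi, U/H/M/Mid, U/H/M/Hi} → row (7,9) (8,6)
{U/T/C/Mid, U/T/M/Mid} → row (7,9) (8,1)
{U/T/C/Hi, U/T/M/Hi} → row (7,9) (6,9)
That's 9 distinct rows out of 16 strategies.

9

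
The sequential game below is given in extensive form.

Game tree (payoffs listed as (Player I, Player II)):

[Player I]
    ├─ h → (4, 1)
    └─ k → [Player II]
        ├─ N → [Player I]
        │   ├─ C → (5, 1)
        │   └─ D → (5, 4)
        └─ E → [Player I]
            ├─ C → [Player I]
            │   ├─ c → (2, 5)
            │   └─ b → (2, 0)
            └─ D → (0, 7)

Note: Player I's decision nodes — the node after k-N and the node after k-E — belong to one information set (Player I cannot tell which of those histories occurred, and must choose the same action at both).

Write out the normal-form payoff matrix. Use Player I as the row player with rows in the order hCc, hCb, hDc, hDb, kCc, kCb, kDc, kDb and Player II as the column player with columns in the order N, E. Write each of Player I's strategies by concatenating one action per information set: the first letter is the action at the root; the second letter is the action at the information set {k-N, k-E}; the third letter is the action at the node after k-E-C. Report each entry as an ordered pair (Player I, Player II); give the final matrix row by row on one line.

hCc: (4,1) (4,1) | hCb: (4,1) (4,1) | hDc: (4,1) (4,1) | hDb: (4,1) (4,1) | kCc: (5,1) (2,5) | kCb: (5,1) (2,0) | kDc: (5,4) (0,7) | kDb: (5,4) (0,7)

Row hCc: N→(4,1), E→(4,1)
Row hCb: N→(4,1), E→(4,1)
Row hDc: N→(4,1), E→(4,1)
Row hDb: N→(4,1), E→(4,1)
Row kCc: N→(5,1), E→(2,5)
Row kCb: N→(5,1), E→(2,0)
Row kDc: N→(5,4), E→(0,7)
Row kDb: N→(5,4), E→(0,7)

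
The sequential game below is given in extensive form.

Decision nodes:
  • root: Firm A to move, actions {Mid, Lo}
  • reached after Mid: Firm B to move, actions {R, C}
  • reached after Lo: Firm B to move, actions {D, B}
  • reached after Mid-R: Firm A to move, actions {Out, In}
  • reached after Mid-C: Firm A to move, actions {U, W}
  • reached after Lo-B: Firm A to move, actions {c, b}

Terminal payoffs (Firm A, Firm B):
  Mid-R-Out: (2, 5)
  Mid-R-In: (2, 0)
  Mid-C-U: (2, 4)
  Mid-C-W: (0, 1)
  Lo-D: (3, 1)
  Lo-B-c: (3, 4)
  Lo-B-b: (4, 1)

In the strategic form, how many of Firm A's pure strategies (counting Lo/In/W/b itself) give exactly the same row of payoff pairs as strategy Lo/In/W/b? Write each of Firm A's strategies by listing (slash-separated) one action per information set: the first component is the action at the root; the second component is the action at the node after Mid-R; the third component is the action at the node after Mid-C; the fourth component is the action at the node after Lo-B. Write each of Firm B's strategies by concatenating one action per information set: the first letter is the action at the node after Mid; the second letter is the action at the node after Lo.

Row for Lo/In/W/b (columns RD, RB, CD, CB): (3,1) (4,1) (3,1) (4,1).
Under Lo/In/W/b, Firm A's choice at the node after Mid-R and at the node after Mid-C can never be reached regardless of what Firm B does, so varying those choices leaves every outcome unchanged.
Holding the reachable choices fixed and varying the unreachable ones freely already gives 2 × 2 = 4 equivalent strategies.
No other strategy reproduces this row, so those 4 are the full class: Lo/Out/U/b, Lo/Out/W/b, Lo/In/U/b, Lo/In/W/b.

4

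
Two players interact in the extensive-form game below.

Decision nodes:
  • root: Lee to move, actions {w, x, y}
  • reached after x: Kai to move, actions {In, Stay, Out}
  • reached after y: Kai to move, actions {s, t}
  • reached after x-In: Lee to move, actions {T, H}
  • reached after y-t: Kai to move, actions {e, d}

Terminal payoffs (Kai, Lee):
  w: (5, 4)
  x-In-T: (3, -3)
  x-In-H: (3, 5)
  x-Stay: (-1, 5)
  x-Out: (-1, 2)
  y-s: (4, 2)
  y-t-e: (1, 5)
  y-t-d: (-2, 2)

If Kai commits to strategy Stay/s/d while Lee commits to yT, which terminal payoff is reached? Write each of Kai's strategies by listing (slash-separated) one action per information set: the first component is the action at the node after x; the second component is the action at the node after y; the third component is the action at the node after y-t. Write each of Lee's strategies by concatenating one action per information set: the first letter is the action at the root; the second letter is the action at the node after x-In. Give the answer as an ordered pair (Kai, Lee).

Trace the play path from the root:
  Lee plays y
  Kai plays s at [y]
→ terminal payoff (4, 2).
(Kai's choice at the node after x is never reached on this path, so it doesn't affect the outcome.)

(4, 2)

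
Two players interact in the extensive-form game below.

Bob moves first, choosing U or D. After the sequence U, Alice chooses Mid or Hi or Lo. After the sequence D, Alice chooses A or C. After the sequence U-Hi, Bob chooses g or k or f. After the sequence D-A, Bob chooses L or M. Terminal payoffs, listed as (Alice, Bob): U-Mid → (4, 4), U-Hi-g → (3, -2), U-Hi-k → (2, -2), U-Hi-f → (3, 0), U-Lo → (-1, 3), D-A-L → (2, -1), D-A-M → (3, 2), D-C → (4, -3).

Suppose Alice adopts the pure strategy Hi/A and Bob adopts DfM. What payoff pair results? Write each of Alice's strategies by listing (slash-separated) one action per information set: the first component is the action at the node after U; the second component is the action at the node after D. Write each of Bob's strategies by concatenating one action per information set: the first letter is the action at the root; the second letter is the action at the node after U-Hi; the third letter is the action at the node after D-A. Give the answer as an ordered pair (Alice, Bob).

(3, 2)

Trace the play path from the root:
  Bob plays D
  Alice plays A at [D]
  Bob plays M at [D-A]
→ terminal payoff (3, 2).
(Alice's choice at the node after U is never reached on this path, so it doesn't affect the outcome.)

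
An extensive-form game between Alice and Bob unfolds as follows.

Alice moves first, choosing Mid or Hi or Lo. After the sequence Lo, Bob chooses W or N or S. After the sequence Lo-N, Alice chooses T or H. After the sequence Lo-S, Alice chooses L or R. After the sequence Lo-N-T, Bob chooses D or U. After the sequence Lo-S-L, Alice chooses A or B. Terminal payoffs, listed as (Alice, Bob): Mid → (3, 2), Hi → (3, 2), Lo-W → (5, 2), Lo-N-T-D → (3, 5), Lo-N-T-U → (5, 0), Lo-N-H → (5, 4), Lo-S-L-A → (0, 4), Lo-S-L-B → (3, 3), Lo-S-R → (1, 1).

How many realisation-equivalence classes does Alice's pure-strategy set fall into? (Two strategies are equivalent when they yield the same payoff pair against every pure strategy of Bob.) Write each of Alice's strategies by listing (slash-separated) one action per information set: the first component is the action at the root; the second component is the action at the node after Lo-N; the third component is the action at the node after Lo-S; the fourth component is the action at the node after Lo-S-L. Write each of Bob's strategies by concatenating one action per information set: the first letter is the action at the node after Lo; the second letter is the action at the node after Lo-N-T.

Alice has 24 pure strategies: Mid/T/L/A, Mid/T/L/B, Mid/T/R/A, Mid/T/R/B, Mid/H/L/A, Mid/H/L/B, Mid/H/R/A, Mid/H/R/B, Hi/T/L/A, Hi/T/L/B, Hi/T/R/A, Hi/T/R/B, Hi/H/L/A, Hi/H/L/B, Hi/H/R/A, Hi/H/R/B, Lo/T/L/A, Lo/T/L/B, Lo/T/R/A, Lo/T/R/B, Lo/H/L/A, Lo/H/L/B, Lo/H/R/A, Lo/H/R/B. Columns: WD, WU, ND, NU, SD, SU.
{Mid/T/L/A, Mid/T/L/B, Mid/T/R/A, Mid/T/R/B, Mid/H/L/A, Mid/H/L/B, Mid/H/R/A, Mid/H/R/B, Hi/T/L/A, Hi/T/L/B, Hi/T/R/A, Hi/T/R/B, Hi/H/L/A, Hi/H/L/B, Hi/H/R/A, Hi/H/R/B} → row (3,2) (3,2) (3,2) (3,2) (3,2) (3,2)
{Lo/T/L/A} → row (5,2) (5,2) (3,5) (5,0) (0,4) (0,4)
{Lo/T/L/B} → row (5,2) (5,2) (3,5) (5,0) (3,3) (3,3)
{Lo/T/R/A, Lo/T/R/B} → row (5,2) (5,2) (3,5) (5,0) (1,1) (1,1)
{Lo/H/L/A} → row (5,2) (5,2) (5,4) (5,4) (0,4) (0,4)
{Lo/H/L/B} → row (5,2) (5,2) (5,4) (5,4) (3,3) (3,3)
{Lo/H/R/A, Lo/H/R/B} → row (5,2) (5,2) (5,4) (5,4) (1,1) (1,1)
That's 7 distinct rows out of 24 strategies.

7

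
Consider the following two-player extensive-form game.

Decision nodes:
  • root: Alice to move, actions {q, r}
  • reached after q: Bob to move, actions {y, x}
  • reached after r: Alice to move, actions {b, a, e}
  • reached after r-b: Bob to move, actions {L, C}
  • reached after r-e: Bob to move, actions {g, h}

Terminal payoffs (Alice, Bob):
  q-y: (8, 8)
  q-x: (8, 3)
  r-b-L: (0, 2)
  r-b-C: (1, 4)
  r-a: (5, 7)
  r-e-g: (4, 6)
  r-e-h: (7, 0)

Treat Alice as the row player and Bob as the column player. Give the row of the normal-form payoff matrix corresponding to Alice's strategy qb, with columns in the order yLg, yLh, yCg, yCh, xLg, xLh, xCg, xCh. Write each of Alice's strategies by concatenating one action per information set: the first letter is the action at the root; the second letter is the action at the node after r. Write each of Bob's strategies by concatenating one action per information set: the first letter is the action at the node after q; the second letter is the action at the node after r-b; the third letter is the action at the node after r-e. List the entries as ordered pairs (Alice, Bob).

(8,8) (8,8) (8,8) (8,8) (8,3) (8,3) (8,3) (8,3)

vs yLg: Alice plays q → Bob plays y at [q] → (8, 8)
vs yLh: Alice plays q → Bob plays y at [q] → (8, 8)
vs yCg: Alice plays q → Bob plays y at [q] → (8, 8)
vs yCh: Alice plays q → Bob plays y at [q] → (8, 8)
vs xLg: Alice plays q → Bob plays x at [q] → (8, 3)
vs xLh: Alice plays q → Bob plays x at [q] → (8, 3)
vs xCg: Alice plays q → Bob plays x at [q] → (8, 3)
vs xCh: Alice plays q → Bob plays x at [q] → (8, 3)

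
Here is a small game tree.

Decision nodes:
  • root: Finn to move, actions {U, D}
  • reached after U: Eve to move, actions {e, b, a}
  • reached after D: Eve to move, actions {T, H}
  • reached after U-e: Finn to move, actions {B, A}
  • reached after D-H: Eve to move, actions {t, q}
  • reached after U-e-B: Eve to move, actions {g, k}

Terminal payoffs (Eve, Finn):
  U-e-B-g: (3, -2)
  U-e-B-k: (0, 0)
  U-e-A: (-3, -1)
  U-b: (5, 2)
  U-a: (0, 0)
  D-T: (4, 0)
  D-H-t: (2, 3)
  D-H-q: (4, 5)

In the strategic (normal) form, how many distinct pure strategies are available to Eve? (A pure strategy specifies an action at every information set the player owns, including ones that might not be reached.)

24

Eve owns the node after U with actions {e, b, a} — three choices.
Eve owns the node after D with actions {T, H} — two choices.
Eve owns the node after D-H with actions {t, q} — two choices.
Eve owns the node after U-e-B with actions {g, k} — two choices.
A pure strategy fixes one action at each information set independently, so the count is the product 3 × 2 × 2 × 2 = 24.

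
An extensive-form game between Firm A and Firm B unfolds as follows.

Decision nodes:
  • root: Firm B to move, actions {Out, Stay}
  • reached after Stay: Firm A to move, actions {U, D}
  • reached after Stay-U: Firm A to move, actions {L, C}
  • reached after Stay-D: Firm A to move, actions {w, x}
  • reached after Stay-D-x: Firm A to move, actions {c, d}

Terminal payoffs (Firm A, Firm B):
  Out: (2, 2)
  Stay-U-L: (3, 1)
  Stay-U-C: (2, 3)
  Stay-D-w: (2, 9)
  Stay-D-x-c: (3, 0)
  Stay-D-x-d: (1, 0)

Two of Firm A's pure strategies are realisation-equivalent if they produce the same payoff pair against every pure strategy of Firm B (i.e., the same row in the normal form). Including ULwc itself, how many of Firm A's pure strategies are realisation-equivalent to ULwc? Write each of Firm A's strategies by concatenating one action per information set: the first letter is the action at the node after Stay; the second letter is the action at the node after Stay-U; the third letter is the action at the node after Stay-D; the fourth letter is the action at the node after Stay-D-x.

4

Row for ULwc (columns Out, Stay): (2,2) (3,1).
Under ULwc, Firm A's choice at the node after Stay-D and at the node after Stay-D-x can never be reached regardless of what Firm B does, so varying those choices leaves every outcome unchanged.
Holding the reachable choices fixed and varying the unreachable ones freely already gives 2 × 2 = 4 equivalent strategies.
No other strategy reproduces this row, so those 4 are the full class: ULwc, ULwd, ULxc, ULxd.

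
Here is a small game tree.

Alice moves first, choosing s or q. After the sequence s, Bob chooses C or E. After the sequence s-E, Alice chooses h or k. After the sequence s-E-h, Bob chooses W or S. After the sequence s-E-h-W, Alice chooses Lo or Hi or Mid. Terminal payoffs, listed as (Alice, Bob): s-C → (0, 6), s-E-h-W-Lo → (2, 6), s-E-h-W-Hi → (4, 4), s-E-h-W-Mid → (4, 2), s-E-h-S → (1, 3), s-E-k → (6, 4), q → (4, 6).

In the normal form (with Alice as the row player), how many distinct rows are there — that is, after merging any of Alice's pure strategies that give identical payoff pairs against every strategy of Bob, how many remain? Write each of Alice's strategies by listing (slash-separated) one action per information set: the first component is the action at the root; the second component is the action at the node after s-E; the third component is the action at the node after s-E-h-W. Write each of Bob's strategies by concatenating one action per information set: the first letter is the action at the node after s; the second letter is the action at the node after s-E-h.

Alice has 12 pure strategies: s/h/Lo, s/h/Hi, s/h/Mid, s/k/Lo, s/k/Hi, s/k/Mid, q/h/Lo, q/h/Hi, q/h/Mid, q/k/Lo, q/k/Hi, q/k/Mid. Columns: CW, CS, EW, ES.
{s/h/Lo} → row (0,6) (0,6) (2,6) (1,3)
{s/h/Hi} → row (0,6) (0,6) (4,4) (1,3)
{s/h/Mid} → row (0,6) (0,6) (4,2) (1,3)
{s/k/Lo, s/k/Hi, s/k/Mid} → row (0,6) (0,6) (6,4) (6,4)
{q/h/Lo, q/h/Hi, q/h/Mid, q/k/Lo, q/k/Hi, q/k/Mid} → row (4,6) (4,6) (4,6) (4,6)
That's 5 distinct rows out of 12 strategies.

5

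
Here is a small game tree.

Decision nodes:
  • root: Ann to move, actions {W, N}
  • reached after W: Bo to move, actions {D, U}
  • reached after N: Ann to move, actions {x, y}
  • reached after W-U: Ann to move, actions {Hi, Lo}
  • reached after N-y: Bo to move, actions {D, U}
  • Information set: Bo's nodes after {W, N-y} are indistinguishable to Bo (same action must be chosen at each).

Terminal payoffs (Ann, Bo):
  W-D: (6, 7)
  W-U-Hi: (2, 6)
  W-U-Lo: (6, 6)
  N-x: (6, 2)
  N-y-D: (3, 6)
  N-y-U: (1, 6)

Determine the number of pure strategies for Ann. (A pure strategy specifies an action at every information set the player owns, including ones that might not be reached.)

Ann owns the root with actions {W, N} — two choices.
Ann owns the node after N with actions {x, y} — two choices.
Ann owns the node after W-U with actions {Hi, Lo} — two choices.
A pure strategy fixes one action at each information set independently, so the count is the product 2 × 2 × 2 = 8.

8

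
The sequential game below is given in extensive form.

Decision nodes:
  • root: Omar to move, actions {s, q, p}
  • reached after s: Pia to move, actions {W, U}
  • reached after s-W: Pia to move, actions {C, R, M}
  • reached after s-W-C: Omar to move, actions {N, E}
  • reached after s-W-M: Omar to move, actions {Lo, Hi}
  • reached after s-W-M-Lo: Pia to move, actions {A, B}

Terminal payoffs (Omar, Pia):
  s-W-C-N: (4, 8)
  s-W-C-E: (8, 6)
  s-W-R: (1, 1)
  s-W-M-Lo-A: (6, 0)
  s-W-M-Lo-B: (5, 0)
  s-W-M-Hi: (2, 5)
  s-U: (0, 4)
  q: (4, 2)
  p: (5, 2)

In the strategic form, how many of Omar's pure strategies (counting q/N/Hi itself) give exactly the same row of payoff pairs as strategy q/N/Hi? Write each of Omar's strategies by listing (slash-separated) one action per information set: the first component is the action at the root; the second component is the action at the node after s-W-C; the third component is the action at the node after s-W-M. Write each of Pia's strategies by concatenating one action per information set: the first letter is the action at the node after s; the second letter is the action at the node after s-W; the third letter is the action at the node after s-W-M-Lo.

4

Row for q/N/Hi (columns WCA, WCB, WRA, WRB, WMA, WMB, UCA, UCB, URA, URB, UMA, UMB): (4,2) (4,2) (4,2) (4,2) (4,2) (4,2) (4,2) (4,2) (4,2) (4,2) (4,2) (4,2).
Under q/N/Hi, Omar's choice at the node after s-W-C and at the node after s-W-M can never be reached regardless of what Pia does, so varying those choices leaves every outcome unchanged.
Holding the reachable choices fixed and varying the unreachable ones freely already gives 2 × 2 = 4 equivalent strategies.
No other strategy reproduces this row, so those 4 are the full class: q/N/Lo, q/N/Hi, q/E/Lo, q/E/Hi.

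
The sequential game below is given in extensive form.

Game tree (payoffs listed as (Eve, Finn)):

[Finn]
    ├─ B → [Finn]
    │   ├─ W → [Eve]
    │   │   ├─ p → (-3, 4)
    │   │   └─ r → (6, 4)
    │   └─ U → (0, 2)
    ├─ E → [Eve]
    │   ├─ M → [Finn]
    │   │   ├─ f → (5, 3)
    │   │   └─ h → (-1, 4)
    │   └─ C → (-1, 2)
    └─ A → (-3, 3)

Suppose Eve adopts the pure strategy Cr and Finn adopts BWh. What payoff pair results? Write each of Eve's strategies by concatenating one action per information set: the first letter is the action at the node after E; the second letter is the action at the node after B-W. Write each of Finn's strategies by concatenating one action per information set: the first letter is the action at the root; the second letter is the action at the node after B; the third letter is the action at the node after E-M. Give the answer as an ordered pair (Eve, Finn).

(6, 4)

Trace the play path from the root:
  Finn plays B
  Finn plays W at [B]
  Eve plays r at [B-W]
→ terminal payoff (6, 4).
(Eve's choice at the node after E is never reached on this path, so it doesn't affect the outcome.)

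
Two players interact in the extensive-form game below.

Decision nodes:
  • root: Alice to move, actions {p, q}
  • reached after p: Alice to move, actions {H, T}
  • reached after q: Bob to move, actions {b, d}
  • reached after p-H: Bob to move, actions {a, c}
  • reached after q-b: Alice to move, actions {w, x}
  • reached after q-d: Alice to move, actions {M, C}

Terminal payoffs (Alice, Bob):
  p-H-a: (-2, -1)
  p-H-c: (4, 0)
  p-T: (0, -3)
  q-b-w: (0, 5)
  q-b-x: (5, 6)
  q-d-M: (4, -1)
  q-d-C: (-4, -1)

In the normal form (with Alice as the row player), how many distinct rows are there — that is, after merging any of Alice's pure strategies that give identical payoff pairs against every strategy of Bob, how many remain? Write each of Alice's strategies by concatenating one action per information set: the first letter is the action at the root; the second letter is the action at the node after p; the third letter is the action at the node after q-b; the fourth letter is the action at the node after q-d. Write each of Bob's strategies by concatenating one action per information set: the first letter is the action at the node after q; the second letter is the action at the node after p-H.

6

Alice has 16 pure strategies: pHwM, pHwC, pHxM, pHxC, pTwM, pTwC, pTxM, pTxC, qHwM, qHwC, qHxM, qHxC, qTwM, qTwC, qTxM, qTxC. Columns: ba, bc, da, dc.
{pHwM, pHwC, pHxM, pHxC} → row (-2,-1) (4,0) (-2,-1) (4,0)
{pTwM, pTwC, pTxM, pTxC} → row (0,-3) (0,-3) (0,-3) (0,-3)
{qHwM, qTwM} → row (0,5) (0,5) (4,-1) (4,-1)
{qHwC, qTwC} → row (0,5) (0,5) (-4,-1) (-4,-1)
{qHxM, qTxM} → row (5,6) (5,6) (4,-1) (4,-1)
{qHxC, qTxC} → row (5,6) (5,6) (-4,-1) (-4,-1)
That's 6 distinct rows out of 16 strategies.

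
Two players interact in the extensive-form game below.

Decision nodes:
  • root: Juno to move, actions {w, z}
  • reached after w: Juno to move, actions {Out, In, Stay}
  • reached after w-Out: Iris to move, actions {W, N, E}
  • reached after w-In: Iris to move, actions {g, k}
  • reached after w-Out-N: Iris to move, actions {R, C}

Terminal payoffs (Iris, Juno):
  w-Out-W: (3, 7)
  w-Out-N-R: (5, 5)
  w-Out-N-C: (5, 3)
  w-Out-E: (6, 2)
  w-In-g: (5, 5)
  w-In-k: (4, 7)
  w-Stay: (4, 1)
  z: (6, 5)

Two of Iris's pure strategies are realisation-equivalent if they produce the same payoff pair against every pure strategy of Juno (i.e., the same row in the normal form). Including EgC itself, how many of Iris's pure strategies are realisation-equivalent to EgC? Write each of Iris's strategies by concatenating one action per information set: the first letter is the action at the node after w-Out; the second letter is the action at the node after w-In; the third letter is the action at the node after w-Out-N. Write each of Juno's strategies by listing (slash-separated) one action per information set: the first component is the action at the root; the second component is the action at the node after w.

Row for EgC (columns w/Out, w/In, w/Stay, z/Out, z/In, z/Stay): (6,2) (5,5) (4,1) (6,5) (6,5) (6,5).
Under EgC, Iris's choice at the node after w-Out-N can never be reached regardless of what Juno does, so varying those choices leaves every outcome unchanged.
Holding the reachable choices fixed and varying the unreachable one freely already gives 2 equivalent strategies.
No other strategy reproduces this row, so those 2 are the full class: EgR, EgC.

2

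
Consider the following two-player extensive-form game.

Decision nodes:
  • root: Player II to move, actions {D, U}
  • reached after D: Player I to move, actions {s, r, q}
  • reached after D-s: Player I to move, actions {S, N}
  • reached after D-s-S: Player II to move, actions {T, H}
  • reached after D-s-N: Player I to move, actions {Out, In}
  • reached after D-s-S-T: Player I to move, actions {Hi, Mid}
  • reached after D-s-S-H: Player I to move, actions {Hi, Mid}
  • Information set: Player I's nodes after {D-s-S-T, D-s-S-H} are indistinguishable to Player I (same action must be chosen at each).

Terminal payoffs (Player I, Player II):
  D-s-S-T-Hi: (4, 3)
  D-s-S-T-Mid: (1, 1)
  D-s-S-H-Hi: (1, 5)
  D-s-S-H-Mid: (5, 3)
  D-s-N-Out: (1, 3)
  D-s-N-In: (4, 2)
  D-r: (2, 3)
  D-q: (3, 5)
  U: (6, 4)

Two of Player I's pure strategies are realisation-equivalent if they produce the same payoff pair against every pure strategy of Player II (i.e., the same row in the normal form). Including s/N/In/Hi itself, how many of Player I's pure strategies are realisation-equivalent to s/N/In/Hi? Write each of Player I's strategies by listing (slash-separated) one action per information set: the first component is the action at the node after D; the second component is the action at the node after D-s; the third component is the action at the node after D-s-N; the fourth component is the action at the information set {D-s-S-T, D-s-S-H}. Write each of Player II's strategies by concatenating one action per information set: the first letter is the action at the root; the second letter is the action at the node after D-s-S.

Row for s/N/In/Hi (columns DT, DH, UT, UH): (4,2) (4,2) (6,4) (6,4).
Under s/N/In/Hi, Player I's choice at the information set {D-s-S-T, D-s-S-H} can never be reached regardless of what Player II does, so varying those choices leaves every outcome unchanged.
Holding the reachable choices fixed and varying the unreachable one freely already gives 2 equivalent strategies.
No other strategy reproduces this row, so those 2 are the full class: s/N/In/Hi, s/N/In/Mid.

2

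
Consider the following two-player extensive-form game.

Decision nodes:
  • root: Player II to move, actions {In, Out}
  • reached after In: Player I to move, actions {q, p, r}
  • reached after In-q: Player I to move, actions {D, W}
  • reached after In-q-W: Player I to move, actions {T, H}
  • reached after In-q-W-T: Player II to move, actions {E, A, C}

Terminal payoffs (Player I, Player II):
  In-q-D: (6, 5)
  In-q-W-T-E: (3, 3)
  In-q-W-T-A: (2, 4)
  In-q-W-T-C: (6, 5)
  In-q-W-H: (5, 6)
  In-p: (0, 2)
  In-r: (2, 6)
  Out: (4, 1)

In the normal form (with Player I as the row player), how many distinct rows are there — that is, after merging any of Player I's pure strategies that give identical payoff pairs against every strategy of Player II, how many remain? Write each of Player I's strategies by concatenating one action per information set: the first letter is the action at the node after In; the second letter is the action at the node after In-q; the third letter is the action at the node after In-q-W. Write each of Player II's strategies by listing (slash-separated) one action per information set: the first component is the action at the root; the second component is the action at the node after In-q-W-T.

Player I has 12 pure strategies: qDT, qDH, qWT, qWH, pDT, pDH, pWT, pWH, rDT, rDH, rWT, rWH. Columns: In/E, In/A, In/C, Out/E, Out/A, Out/C.
{qDT, qDH} → row (6,5) (6,5) (6,5) (4,1) (4,1) (4,1)
{qWT} → row (3,3) (2,4) (6,5) (4,1) (4,1) (4,1)
{qWH} → row (5,6) (5,6) (5,6) (4,1) (4,1) (4,1)
{pDT, pDH, pWT, pWH} → row (0,2) (0,2) (0,2) (4,1) (4,1) (4,1)
{rDT, rDH, rWT, rWH} → row (2,6) (2,6) (2,6) (4,1) (4,1) (4,1)
That's 5 distinct rows out of 12 strategies.

5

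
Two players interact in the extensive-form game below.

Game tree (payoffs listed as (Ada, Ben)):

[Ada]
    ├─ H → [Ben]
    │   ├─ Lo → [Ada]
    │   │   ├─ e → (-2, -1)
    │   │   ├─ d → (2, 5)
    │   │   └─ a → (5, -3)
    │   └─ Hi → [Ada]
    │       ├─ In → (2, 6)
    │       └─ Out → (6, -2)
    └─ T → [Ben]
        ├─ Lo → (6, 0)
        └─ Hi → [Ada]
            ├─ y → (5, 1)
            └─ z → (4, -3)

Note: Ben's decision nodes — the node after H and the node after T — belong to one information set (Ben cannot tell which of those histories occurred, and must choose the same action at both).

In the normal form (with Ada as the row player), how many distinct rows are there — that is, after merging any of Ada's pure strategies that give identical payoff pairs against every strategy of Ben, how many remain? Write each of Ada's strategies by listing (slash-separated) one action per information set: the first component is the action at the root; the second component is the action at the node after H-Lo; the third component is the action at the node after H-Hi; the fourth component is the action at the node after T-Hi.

8

Ada has 24 pure strategies: H/e/In/y, H/e/In/z, H/e/Out/y, H/e/Out/z, H/d/In/y, H/d/In/z, H/d/Out/y, H/d/Out/z, H/a/In/y, H/a/In/z, H/a/Out/y, H/a/Out/z, T/e/In/y, T/e/In/z, T/e/Out/y, T/e/Out/z, T/d/In/y, T/d/In/z, T/d/Out/y, T/d/Out/z, T/a/In/y, T/a/In/z, T/a/Out/y, T/a/Out/z. Columns: Lo, Hi.
{H/e/In/y, H/e/In/z} → row (-2,-1) (2,6)
{H/e/Out/y, H/e/Out/z} → row (-2,-1) (6,-2)
{H/d/In/y, H/d/In/z} → row (2,5) (2,6)
{H/d/Out/y, H/d/Out/z} → row (2,5) (6,-2)
{H/a/In/y, H/a/In/z} → row (5,-3) (2,6)
{H/a/Out/y, H/a/Out/z} → row (5,-3) (6,-2)
{T/e/In/y, T/e/Out/y, T/d/In/y, T/d/Out/y, T/a/In/y, T/a/Out/y} → row (6,0) (5,1)
{T/e/In/z, T/e/Out/z, T/d/In/z, T/d/Out/z, T/a/In/z, T/a/Out/z} → row (6,0) (4,-3)
That's 8 distinct rows out of 24 strategies.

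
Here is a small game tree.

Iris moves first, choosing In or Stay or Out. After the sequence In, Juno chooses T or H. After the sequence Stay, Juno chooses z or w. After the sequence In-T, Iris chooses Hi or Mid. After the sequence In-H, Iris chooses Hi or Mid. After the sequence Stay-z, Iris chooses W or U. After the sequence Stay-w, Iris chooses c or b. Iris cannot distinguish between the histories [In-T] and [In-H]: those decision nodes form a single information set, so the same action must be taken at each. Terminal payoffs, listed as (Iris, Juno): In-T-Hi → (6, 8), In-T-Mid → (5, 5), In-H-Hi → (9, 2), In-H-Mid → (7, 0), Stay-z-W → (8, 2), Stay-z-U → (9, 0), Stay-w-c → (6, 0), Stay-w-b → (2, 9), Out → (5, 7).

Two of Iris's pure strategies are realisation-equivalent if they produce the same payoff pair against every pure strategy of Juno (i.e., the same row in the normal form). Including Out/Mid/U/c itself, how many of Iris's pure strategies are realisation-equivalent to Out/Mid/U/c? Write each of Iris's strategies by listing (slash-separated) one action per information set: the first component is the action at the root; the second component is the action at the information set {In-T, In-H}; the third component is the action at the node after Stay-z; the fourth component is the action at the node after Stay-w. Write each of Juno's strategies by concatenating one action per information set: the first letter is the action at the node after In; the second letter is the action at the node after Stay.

8

Row for Out/Mid/U/c (columns Tz, Tw, Hz, Hw): (5,7) (5,7) (5,7) (5,7).
Under Out/Mid/U/c, Iris's choice at the information set {In-T, In-H} and at the node after Stay-z and at the node after Stay-w can never be reached regardless of what Juno does, so varying those choices leaves every outcome unchanged.
Holding the reachable choices fixed and varying the unreachable ones freely already gives 2 × 2 × 2 = 8 equivalent strategies.
No other strategy reproduces this row, so those 8 are the full class: Out/Hi/W/c, Out/Hi/W/b, Out/Hi/U/c, Out/Hi/U/b, Out/Mid/W/c, Out/Mid/W/b, Out/Mid/U/c, Out/Mid/U/b.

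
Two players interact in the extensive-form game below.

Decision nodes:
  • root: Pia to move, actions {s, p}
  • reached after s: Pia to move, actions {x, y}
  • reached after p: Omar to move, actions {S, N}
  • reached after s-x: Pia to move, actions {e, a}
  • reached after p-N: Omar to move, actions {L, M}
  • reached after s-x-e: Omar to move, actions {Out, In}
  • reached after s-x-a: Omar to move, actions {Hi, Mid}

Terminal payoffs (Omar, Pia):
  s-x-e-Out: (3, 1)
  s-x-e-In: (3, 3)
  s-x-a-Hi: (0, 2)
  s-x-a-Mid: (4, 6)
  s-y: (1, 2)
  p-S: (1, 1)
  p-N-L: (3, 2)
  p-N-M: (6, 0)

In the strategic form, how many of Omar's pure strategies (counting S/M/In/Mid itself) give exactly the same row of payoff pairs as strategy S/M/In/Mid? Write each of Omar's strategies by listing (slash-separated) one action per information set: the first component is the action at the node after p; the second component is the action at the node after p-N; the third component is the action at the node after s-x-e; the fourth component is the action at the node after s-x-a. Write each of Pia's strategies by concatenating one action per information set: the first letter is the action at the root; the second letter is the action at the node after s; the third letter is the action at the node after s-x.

2

Row for S/M/In/Mid (columns sxe, sxa, sye, sya, pxe, pxa, pye, pya): (3,3) (4,6) (1,2) (1,2) (1,1) (1,1) (1,1) (1,1).
Under S/M/In/Mid, Omar's choice at the node after p-N can never be reached regardless of what Pia does, so varying those choices leaves every outcome unchanged.
Holding the reachable choices fixed and varying the unreachable one freely already gives 2 equivalent strategies.
No other strategy reproduces this row, so those 2 are the full class: S/L/In/Mid, S/M/In/Mid.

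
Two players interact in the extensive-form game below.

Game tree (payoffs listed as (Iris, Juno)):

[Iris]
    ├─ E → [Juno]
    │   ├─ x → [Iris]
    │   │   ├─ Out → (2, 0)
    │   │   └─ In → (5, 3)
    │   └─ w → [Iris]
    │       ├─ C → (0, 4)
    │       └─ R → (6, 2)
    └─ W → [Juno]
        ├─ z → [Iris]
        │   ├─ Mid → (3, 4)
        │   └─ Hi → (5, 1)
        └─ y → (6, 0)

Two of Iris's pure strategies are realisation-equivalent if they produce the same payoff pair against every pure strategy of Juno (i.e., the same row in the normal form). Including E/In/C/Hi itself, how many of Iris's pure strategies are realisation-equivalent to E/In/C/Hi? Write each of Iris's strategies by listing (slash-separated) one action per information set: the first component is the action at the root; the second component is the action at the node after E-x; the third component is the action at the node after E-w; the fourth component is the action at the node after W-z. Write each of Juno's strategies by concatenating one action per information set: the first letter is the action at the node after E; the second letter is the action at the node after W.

Row for E/In/C/Hi (columns xz, xy, wz, wy): (5,3) (5,3) (0,4) (0,4).
Under E/In/C/Hi, Iris's choice at the node after W-z can never be reached regardless of what Juno does, so varying those choices leaves every outcome unchanged.
Holding the reachable choices fixed and varying the unreachable one freely already gives 2 equivalent strategies.
No other strategy reproduces this row, so those 2 are the full class: E/In/C/Mid, E/In/C/Hi.

2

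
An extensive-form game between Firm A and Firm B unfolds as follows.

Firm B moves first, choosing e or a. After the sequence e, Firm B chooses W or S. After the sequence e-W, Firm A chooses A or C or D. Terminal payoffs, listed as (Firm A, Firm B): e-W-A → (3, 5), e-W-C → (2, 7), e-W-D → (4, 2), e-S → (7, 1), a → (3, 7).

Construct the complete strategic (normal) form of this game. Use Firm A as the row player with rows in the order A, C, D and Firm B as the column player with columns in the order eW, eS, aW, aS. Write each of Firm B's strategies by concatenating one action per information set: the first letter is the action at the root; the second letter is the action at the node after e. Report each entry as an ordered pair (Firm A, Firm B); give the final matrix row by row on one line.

A: (3,5) (7,1) (3,7) (3,7) | C: (2,7) (7,1) (3,7) (3,7) | D: (4,2) (7,1) (3,7) (3,7)

Row A: eW→(3,5), eS→(7,1), aW→(3,7), aS→(3,7)
Row C: eW→(2,7), eS→(7,1), aW→(3,7), aS→(3,7)
Row D: eW→(4,2), eS→(7,1), aW→(3,7), aS→(3,7)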